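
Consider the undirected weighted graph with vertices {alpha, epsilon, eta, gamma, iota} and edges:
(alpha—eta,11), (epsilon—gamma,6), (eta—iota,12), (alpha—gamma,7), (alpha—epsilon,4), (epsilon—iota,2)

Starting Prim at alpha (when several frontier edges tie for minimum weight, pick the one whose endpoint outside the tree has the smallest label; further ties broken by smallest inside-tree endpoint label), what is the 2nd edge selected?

epsilon-iota

Grow the tree from alpha using Prim:
Step 1: cheapest edge leaving the tree is alpha—epsilon (4); add epsilon.
Step 2: cheapest edge leaving the tree is epsilon—iota (2); add iota.
Step 3: cheapest edge leaving the tree is epsilon—gamma (6); add gamma.
Step 4: cheapest edge leaving the tree is alpha—eta (11); add eta.
The 2nd edge added is epsilon—iota.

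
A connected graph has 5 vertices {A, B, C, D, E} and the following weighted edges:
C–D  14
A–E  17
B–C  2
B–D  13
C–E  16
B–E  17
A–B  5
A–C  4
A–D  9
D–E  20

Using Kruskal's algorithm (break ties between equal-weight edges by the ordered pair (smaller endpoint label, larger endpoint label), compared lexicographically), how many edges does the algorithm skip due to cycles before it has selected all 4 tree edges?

Kruskal: consider edges lightest-first.
B–C (2): add — endpoints in different components.
A–C (4): add — endpoints in different components.
A–B (5): skip — A and B already connected.
A–D (9): add — endpoints in different components.
B–D (13): skip — B and D already connected.
C–D (14): skip — C and D already connected.
C–E (16): add — endpoints in different components.
Edges rejected before the tree was complete: 3.

3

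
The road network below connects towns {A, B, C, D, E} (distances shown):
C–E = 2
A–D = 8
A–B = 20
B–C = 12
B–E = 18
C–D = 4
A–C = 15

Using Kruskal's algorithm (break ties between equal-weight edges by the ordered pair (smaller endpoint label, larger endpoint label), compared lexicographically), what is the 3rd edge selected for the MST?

Sort edges by weight, then run Kruskal:
C–E (2): add — endpoints in different components.
C–D (4): add — endpoints in different components.
A–D (8): add — endpoints in different components.
B–C (12): add — endpoints in different components.
The 3rd edge added is A–D.

A-D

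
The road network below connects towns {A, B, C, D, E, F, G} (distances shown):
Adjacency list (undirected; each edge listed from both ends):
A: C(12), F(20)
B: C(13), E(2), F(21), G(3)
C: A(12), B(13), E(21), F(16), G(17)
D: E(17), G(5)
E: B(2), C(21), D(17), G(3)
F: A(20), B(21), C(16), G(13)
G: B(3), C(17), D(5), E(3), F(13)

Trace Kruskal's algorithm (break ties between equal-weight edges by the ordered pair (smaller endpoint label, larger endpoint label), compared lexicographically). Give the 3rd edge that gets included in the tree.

Kruskal: consider edges lightest-first.
B—E (2): add — endpoints in different components.
B—G (3): add — endpoints in different components.
E—G (3): skip — E and G already connected.
D—G (5): add — endpoints in different components.
A—C (12): add — endpoints in different components.
B—C (13): add — endpoints in different components.
F—G (13): add — endpoints in different components.
The 3rd edge added is D—G.

D-G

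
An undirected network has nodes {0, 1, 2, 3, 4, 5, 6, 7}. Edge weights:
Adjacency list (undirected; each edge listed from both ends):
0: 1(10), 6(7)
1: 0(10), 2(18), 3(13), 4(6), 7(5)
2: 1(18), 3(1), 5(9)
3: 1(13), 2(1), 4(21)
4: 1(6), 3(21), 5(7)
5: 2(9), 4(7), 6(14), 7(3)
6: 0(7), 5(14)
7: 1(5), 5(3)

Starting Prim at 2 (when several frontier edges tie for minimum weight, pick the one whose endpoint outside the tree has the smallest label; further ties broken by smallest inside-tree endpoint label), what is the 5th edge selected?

Prim's algorithm from 2:
Step 1: cheapest edge leaving the tree is 2-3 (1); add 3.
Step 2: cheapest edge leaving the tree is 2-5 (9); add 5.
Step 3: cheapest edge leaving the tree is 5-7 (3); add 7.
Step 4: cheapest edge leaving the tree is 1-7 (5); add 1.
Step 5: cheapest edge leaving the tree is 1-4 (6); add 4.
Step 6: cheapest edge leaving the tree is 0-1 (10); add 0.
Step 7: cheapest edge leaving the tree is 0-6 (7); add 6.
The 5th edge added is 1-4.

1-4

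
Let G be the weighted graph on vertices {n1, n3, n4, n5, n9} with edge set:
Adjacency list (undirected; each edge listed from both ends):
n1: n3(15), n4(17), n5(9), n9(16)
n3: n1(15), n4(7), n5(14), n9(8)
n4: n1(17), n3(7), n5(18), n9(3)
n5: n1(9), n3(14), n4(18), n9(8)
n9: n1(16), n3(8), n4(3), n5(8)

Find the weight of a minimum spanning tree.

27

Kruskal: consider edges lightest-first.
n4–n9 (3): add — endpoints in different components.
n3–n4 (7): add — endpoints in different components.
n3–n9 (8): skip — n3 and n9 already connected.
n5–n9 (8): add — endpoints in different components.
n1–n5 (9): add — endpoints in different components.
MST edges: n4–n9, n3–n4, n5–n9, n1–n5; total weight 3+7+8+9 = 27.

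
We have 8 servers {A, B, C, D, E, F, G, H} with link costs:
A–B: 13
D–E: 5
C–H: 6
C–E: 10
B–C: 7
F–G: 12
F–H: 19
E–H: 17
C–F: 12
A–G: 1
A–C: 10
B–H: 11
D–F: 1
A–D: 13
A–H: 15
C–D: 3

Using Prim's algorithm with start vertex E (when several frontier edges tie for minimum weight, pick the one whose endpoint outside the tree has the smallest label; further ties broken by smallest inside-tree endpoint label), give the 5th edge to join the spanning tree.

Grow the tree from E using Prim:
Step 1: cheapest edge leaving the tree is D–E (5); add D.
Step 2: cheapest edge leaving the tree is D–F (1); add F.
Step 3: cheapest edge leaving the tree is C–D (3); add C.
Step 4: cheapest edge leaving the tree is C–H (6); add H.
Step 5: cheapest edge leaving the tree is B–C (7); add B.
Step 6: cheapest edge leaving the tree is A–C (10); add A.
Step 7: cheapest edge leaving the tree is A–G (1); add G.
The 5th edge added is B–C.

B-C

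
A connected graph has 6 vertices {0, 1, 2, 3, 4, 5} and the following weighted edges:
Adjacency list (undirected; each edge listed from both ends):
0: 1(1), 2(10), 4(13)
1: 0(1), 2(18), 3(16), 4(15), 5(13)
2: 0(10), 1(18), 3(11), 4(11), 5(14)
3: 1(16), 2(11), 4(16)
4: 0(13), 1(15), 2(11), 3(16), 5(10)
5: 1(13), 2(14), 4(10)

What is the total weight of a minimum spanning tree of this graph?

43

Prim, starting at 0.
Step 1: frontier [0 1 1, 0 2 10, 0 4 13] → take 0 1 (1); add 1.
Step 2: frontier [0 2 10, 0 4 13, 1 5 13, 1 4 15, 1 3 16, 1 2 18] → take 0 2 (10); add 2.
Step 3: frontier [0 4 13, 1 5 13, 1 4 15, 1 3 16, 2 3 11, 2 4 11, 2 5 14] → take 2 3 (11); add 3.
Step 4: frontier [0 4 13, 1 5 13, 1 4 15, 2 4 11, 2 5 14, 3 4 16] → take 2 4 (11); add 4.
Step 5: frontier [1 5 13, 2 5 14, 4 5 10] → take 4 5 (10); add 5.
MST edges: 0 1, 0 2, 2 3, 2 4, 4 5; total weight 1+10+11+11+10 = 43.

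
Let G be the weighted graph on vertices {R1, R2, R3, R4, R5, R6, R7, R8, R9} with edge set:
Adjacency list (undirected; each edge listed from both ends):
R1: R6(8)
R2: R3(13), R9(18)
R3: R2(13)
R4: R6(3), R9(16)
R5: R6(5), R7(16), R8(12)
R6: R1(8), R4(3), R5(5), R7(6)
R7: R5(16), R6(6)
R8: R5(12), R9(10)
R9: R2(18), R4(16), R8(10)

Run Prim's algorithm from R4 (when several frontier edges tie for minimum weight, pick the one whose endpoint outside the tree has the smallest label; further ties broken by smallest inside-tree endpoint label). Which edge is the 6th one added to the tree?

R8-R9

Prim's algorithm from R4:
Step 1: cheapest edge leaving the tree is R4—R6 (3); add R6.
Step 2: cheapest edge leaving the tree is R5—R6 (5); add R5.
Step 3: cheapest edge leaving the tree is R6—R7 (6); add R7.
Step 4: cheapest edge leaving the tree is R1—R6 (8); add R1.
Step 5: cheapest edge leaving the tree is R5—R8 (12); add R8.
Step 6: cheapest edge leaving the tree is R8—R9 (10); add R9.
Step 7: cheapest edge leaving the tree is R2—R9 (18); add R2.
Step 8: cheapest edge leaving the tree is R2—R3 (13); add R3.
The 6th edge added is R8—R9.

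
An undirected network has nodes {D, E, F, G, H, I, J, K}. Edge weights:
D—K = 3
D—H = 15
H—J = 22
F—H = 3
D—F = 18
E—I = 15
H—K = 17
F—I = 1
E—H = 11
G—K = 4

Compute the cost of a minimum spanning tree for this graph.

59

Prim, starting at G.
Step 1: cheapest edge leaving the tree is G—K (4); add K.
Step 2: cheapest edge leaving the tree is D—K (3); add D.
Step 3: cheapest edge leaving the tree is D—H (15); add H.
Step 4: cheapest edge leaving the tree is F—H (3); add F.
Step 5: cheapest edge leaving the tree is F—I (1); add I.
Step 6: cheapest edge leaving the tree is E—H (11); add E.
Step 7: cheapest edge leaving the tree is H—J (22); add J.
MST edges: G—K, D—K, D—H, F—H, F—I, E—H, H—J; total weight 4+3+15+3+1+11+22 = 59.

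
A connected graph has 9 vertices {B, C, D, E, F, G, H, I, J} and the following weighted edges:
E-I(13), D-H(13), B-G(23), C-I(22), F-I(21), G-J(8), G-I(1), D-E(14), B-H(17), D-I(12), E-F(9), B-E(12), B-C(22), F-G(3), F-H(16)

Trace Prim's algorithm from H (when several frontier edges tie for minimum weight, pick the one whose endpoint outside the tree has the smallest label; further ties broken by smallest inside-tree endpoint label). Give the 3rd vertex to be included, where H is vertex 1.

I

Prim's algorithm from H:
Step 1: cheapest edge leaving the tree is D-H (13); add D.
Step 2: cheapest edge leaving the tree is D-I (12); add I.
Step 3: cheapest edge leaving the tree is G-I (1); add G.
Step 4: cheapest edge leaving the tree is F-G (3); add F.
Step 5: cheapest edge leaving the tree is G-J (8); add J.
Step 6: cheapest edge leaving the tree is E-F (9); add E.
Step 7: cheapest edge leaving the tree is B-E (12); add B.
Step 8: cheapest edge leaving the tree is B-C (22); add C.
Vertex order: H, D, I, G, F, J, E, B, C. The 3rd vertex is I.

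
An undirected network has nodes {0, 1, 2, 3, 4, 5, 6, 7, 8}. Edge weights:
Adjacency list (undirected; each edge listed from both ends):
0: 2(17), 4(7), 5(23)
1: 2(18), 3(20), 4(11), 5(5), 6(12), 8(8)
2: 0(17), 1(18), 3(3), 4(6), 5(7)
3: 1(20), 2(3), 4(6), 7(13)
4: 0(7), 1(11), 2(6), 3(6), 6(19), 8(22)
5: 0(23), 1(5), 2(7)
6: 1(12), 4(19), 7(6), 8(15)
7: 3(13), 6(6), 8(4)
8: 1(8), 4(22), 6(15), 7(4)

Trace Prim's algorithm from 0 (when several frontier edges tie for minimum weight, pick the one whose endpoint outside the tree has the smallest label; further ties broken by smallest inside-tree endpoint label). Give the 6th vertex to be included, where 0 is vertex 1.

Prim's algorithm from 0:
Step 1: cheapest edge leaving the tree is 0 4 (7); add 4.
Step 2: cheapest edge leaving the tree is 2 4 (6); add 2.
Step 3: cheapest edge leaving the tree is 2 3 (3); add 3.
Step 4: cheapest edge leaving the tree is 2 5 (7); add 5.
Step 5: cheapest edge leaving the tree is 1 5 (5); add 1.
Step 6: cheapest edge leaving the tree is 1 8 (8); add 8.
Step 7: cheapest edge leaving the tree is 7 8 (4); add 7.
Step 8: cheapest edge leaving the tree is 6 7 (6); add 6.
Vertex order: 0, 4, 2, 3, 5, 1, 8, 7, 6. The 6th vertex is 1.

1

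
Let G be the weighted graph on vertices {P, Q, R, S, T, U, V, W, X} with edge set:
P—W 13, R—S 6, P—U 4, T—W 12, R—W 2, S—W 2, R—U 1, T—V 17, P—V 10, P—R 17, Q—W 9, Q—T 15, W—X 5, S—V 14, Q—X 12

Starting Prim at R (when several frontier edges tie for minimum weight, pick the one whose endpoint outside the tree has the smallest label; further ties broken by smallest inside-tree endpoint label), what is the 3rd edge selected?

S-W

Prim's algorithm from R:
Step 1: cheapest edge leaving the tree is R—U (1); add U.
Step 2: cheapest edge leaving the tree is R—W (2); add W.
Step 3: cheapest edge leaving the tree is S—W (2); add S.
Step 4: cheapest edge leaving the tree is P—U (4); add P.
Step 5: cheapest edge leaving the tree is W—X (5); add X.
Step 6: cheapest edge leaving the tree is Q—W (9); add Q.
Step 7: cheapest edge leaving the tree is P—V (10); add V.
Step 8: cheapest edge leaving the tree is T—W (12); add T.
The 3rd edge added is S—W.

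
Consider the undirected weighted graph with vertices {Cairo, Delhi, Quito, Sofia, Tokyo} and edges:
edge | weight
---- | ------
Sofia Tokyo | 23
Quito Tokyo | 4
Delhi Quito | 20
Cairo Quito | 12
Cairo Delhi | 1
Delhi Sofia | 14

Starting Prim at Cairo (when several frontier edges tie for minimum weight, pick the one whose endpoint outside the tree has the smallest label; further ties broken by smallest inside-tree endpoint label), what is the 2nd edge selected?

Cairo-Quito

Grow the tree from Cairo using Prim:
Step 1: frontier [Cairo Delhi 1, Cairo Quito 12] → take Cairo Delhi (1); add Delhi.
Step 2: frontier [Cairo Quito 12, Delhi Sofia 14, Delhi Quito 20] → take Cairo Quito (12); add Quito.
Step 3: frontier [Delhi Sofia 14, Quito Tokyo 4] → take Quito Tokyo (4); add Tokyo.
Step 4: frontier [Delhi Sofia 14, Sofia Tokyo 23] → take Delhi Sofia (14); add Sofia.
The 2nd edge added is Cairo Quito.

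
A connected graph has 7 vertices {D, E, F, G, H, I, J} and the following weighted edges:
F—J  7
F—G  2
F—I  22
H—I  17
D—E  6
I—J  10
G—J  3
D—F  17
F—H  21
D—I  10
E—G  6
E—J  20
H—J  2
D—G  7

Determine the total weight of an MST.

Prim, starting at F.
Step 1: cheapest edge leaving the tree is F—G (2); add G.
Step 2: cheapest edge leaving the tree is G—J (3); add J.
Step 3: cheapest edge leaving the tree is H—J (2); add H.
Step 4: cheapest edge leaving the tree is E—G (6); add E.
Step 5: cheapest edge leaving the tree is D—E (6); add D.
Step 6: cheapest edge leaving the tree is D—I (10); add I.
MST edges: F—G, G—J, H—J, E—G, D—E, D—I; total weight 2+3+2+6+6+10 = 29.

29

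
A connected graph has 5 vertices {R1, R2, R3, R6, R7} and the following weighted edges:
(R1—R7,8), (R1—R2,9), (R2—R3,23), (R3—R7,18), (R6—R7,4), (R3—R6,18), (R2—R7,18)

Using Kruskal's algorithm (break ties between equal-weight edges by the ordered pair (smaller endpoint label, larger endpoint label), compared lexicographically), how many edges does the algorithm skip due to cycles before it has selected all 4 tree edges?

1

Sort edges by weight, then run Kruskal:
R6—R7 (4): add. Components now {R2} {R6,R7} {R3} {R1}
R1—R7 (8): add. Components now {R2} {R1,R6,R7} {R3}
R1—R2 (9): add. Components now {R1,R2,R6,R7} {R3}
R2—R7 (18): skip — R2 and R7 already connected.
R3—R6 (18): add. Components now {R1,R2,R3,R6,R7}
Edges rejected before the tree was complete: 1.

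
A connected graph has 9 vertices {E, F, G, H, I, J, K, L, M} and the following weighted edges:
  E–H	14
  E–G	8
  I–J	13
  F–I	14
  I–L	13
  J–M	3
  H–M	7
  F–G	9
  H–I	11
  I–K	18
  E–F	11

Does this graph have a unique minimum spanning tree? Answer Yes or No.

Sort edges by weight, then run Kruskal:
J–M (3): add — endpoints in different components.
H–M (7): add — endpoints in different components.
E–G (8): add — endpoints in different components.
F–G (9): add — endpoints in different components.
E–F (11): skip — E and F already connected.
H–I (11): add — endpoints in different components.
I–J (13): skip — I and J already connected.
I–L (13): add — endpoints in different components.
E–H (14): add — endpoints in different components.
F–I (14): skip — F and I already connected.
I–K (18): add — endpoints in different components.
Non-tree edge F–I has weight 14, equal to the heaviest edge on its tree cycle — swapping gives another MST of the same weight. Not unique.

No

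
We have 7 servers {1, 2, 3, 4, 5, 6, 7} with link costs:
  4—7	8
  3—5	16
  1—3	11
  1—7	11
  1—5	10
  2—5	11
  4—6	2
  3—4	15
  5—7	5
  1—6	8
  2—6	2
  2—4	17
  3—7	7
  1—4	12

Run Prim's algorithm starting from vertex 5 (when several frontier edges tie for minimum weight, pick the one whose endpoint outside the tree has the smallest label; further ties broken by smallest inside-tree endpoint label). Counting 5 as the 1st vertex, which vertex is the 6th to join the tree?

Prim's algorithm from 5:
Step 1: frontier [5—7 5, 1—5 10, 2—5 11, 3—5 16] → take 5—7 (5); add 7.
Step 2: frontier [1—5 10, 2—5 11, 3—5 16, 3—7 7, 4—7 8, 1—7 11] → take 3—7 (7); add 3.
Step 3: frontier [1—3 11, 3—4 15, 1—5 10, 2—5 11, 4—7 8, 1—7 11] → take 4—7 (8); add 4.
Step 4: frontier [1—3 11, 4—6 2, 1—4 12, 2—4 17, 1—5 10, 2—5 11, 1—7 11] → take 4—6 (2); add 6.
Step 5: frontier [1—3 11, 1—4 12, 2—4 17, 1—5 10, 2—5 11, 2—6 2, 1—6 8, 1—7 11] → take 2—6 (2); add 2.
Step 6: frontier [1—3 11, 1—4 12, 1—5 10, 1—6 8, 1—7 11] → take 1—6 (8); add 1.
Vertex order: 5, 7, 3, 4, 6, 2, 1. The 6th vertex is 2.

2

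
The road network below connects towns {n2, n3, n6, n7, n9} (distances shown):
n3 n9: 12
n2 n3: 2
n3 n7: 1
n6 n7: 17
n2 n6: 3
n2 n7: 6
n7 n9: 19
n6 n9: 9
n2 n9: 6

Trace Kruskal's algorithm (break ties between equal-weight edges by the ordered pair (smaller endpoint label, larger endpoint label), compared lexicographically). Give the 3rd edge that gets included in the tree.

Sort edges by weight, then run Kruskal:
n3 n7 (1): add. Components now {n6} {n2} {n3,n7} {n9}
n2 n3 (2): add. Components now {n6} {n2,n3,n7} {n9}
n2 n6 (3): add. Components now {n2,n3,n6,n7} {n9}
n2 n7 (6): skip — n2 and n7 already connected.
n2 n9 (6): add. Components now {n2,n3,n6,n7,n9}
The 3rd edge added is n2 n6.

n2-n6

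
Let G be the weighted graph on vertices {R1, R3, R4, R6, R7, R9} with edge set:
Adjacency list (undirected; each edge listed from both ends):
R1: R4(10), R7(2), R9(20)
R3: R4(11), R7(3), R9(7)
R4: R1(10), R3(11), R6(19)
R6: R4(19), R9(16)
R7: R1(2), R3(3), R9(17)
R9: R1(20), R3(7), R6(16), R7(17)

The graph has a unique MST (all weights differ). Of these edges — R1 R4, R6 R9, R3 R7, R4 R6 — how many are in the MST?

3

Kruskal's algorithm — process edges by increasing weight (ties by edge label):
R1 R7 (2): add — endpoints in different components.
R3 R7 (3): add — endpoints in different components.
R3 R9 (7): add — endpoints in different components.
R1 R4 (10): add — endpoints in different components.
R3 R4 (11): skip — R4 and R3 already connected.
R6 R9 (16): add — endpoints in different components.
MST edge set: {R1 R7, R3 R7, R3 R9, R1 R4, R6 R9}.
Of the listed edges, {R1 R4, R6 R9, R3 R7} are in the MST → 3.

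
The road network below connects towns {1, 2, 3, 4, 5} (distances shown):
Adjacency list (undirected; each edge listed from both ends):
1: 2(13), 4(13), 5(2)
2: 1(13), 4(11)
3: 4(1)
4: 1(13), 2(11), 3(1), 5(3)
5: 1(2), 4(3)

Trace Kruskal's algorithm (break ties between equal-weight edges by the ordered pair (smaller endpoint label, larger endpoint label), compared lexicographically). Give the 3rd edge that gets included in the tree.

4-5

Kruskal's algorithm — process edges by increasing weight (ties by edge label):
3-4 (1): add — endpoints in different components.
1-5 (2): add — endpoints in different components.
4-5 (3): add — endpoints in different components.
2-4 (11): add — endpoints in different components.
The 3rd edge added is 4-5.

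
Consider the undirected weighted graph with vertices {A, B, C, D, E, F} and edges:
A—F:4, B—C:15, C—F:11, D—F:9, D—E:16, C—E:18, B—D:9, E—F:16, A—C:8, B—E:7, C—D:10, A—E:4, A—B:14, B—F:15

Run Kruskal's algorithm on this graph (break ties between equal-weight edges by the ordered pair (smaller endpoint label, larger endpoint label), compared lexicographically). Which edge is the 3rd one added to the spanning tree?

B-E

Kruskal: consider edges lightest-first.
A—E (4): add. Components now {A,E} {B} {C} {D} {F}
A—F (4): add. Components now {A,E,F} {B} {C} {D}
B—E (7): add. Components now {A,B,E,F} {C} {D}
A—C (8): add. Components now {A,B,C,E,F} {D}
B—D (9): add. Components now {A,B,C,D,E,F}
The 3rd edge added is B—E.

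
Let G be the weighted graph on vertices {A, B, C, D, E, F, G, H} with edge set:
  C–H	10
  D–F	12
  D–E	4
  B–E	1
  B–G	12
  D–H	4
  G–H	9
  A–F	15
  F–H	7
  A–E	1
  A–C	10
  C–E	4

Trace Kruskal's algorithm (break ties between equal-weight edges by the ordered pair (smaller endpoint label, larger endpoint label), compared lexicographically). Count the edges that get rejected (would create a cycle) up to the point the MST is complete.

Kruskal: consider edges lightest-first.
A–E (1): add — endpoints in different components.
B–E (1): add — endpoints in different components.
C–E (4): add — endpoints in different components.
D–E (4): add — endpoints in different components.
D–H (4): add — endpoints in different components.
F–H (7): add — endpoints in different components.
G–H (9): add — endpoints in different components.
Edges rejected before the tree was complete: 0.

0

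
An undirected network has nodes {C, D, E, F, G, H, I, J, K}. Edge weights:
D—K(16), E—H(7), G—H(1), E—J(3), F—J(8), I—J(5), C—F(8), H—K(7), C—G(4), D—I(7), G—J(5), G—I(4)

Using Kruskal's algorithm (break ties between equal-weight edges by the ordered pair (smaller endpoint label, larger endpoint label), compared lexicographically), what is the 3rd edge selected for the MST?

C-G

Sort edges by weight, then run Kruskal:
G—H (1): add — endpoints in different components.
E—J (3): add — endpoints in different components.
C—G (4): add — endpoints in different components.
G—I (4): add — endpoints in different components.
G—J (5): add — endpoints in different components.
I—J (5): skip — I and J already connected.
D—I (7): add — endpoints in different components.
E—H (7): skip — E and H already connected.
H—K (7): add — endpoints in different components.
C—F (8): add — endpoints in different components.
The 3rd edge added is C—G.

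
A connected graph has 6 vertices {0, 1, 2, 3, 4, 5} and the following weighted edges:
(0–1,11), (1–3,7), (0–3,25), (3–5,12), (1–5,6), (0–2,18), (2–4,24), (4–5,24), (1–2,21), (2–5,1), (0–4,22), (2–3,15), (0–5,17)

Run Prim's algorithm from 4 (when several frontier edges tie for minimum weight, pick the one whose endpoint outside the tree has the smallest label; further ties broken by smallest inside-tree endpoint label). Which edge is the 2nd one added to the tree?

Prim's algorithm from 4:
Step 1: cheapest edge leaving the tree is 0–4 (22); add 0.
Step 2: cheapest edge leaving the tree is 0–1 (11); add 1.
Step 3: cheapest edge leaving the tree is 1–5 (6); add 5.
Step 4: cheapest edge leaving the tree is 2–5 (1); add 2.
Step 5: cheapest edge leaving the tree is 1–3 (7); add 3.
The 2nd edge added is 0–1.

0-1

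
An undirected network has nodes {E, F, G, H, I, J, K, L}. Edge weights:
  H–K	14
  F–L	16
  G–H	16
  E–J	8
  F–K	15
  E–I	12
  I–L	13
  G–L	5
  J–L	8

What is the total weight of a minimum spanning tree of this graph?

78

Prim, starting at E.
Step 1: cheapest edge leaving the tree is E–J (8); add J.
Step 2: cheapest edge leaving the tree is J–L (8); add L.
Step 3: cheapest edge leaving the tree is G–L (5); add G.
Step 4: cheapest edge leaving the tree is E–I (12); add I.
Step 5: cheapest edge leaving the tree is F–L (16); add F.
Step 6: cheapest edge leaving the tree is F–K (15); add K.
Step 7: cheapest edge leaving the tree is H–K (14); add H.
MST edges: E–J, J–L, G–L, E–I, F–L, F–K, H–K; total weight 8+8+5+12+16+15+14 = 78.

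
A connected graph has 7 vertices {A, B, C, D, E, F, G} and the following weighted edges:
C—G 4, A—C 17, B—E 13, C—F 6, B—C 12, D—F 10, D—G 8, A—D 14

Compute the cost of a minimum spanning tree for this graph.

57

Sort edges by weight, then run Kruskal:
C—G (4): add — endpoints in different components.
C—F (6): add — endpoints in different components.
D—G (8): add — endpoints in different components.
D—F (10): skip — D and F already connected.
B—C (12): add — endpoints in different components.
B—E (13): add — endpoints in different components.
A—D (14): add — endpoints in different components.
MST edges: C—G, C—F, D—G, B—C, B—E, A—D; total weight 4+6+8+12+13+14 = 57.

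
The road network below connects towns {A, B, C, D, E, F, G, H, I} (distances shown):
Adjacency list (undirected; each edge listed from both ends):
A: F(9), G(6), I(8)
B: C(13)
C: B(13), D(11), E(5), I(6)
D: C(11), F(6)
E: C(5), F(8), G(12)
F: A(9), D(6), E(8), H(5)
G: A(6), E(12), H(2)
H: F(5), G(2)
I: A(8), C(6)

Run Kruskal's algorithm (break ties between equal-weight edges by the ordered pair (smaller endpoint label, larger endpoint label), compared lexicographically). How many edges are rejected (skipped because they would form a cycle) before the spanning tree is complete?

Sort edges by weight, then run Kruskal:
G-H (2): add — endpoints in different components.
C-E (5): add — endpoints in different components.
F-H (5): add — endpoints in different components.
A-G (6): add — endpoints in different components.
C-I (6): add — endpoints in different components.
D-F (6): add — endpoints in different components.
A-I (8): add — endpoints in different components.
E-F (8): skip — E and F already connected.
A-F (9): skip — A and F already connected.
C-D (11): skip — C and D already connected.
E-G (12): skip — E and G already connected.
B-C (13): add — endpoints in different components.
Edges rejected before the tree was complete: 4.

4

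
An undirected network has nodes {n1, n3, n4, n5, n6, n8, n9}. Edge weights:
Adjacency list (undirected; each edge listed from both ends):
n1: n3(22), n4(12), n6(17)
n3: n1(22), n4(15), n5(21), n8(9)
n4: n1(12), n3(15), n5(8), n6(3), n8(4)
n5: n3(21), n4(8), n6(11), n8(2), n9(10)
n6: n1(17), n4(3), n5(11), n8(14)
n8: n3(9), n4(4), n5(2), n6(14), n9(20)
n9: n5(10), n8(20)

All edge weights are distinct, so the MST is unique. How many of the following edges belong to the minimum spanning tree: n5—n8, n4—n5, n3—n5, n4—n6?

2

Kruskal's algorithm — process edges by increasing weight (ties by edge label):
n5—n8 (2): add. Components now {n4} {n5,n8} {n9} {n1} {n3} {n6}
n4—n6 (3): add. Components now {n4,n6} {n5,n8} {n9} {n1} {n3}
n4—n8 (4): add. Components now {n4,n5,n6,n8} {n9} {n1} {n3}
n4—n5 (8): skip — n4 and n5 already connected.
n3—n8 (9): add. Components now {n3,n4,n5,n6,n8} {n9} {n1}
n5—n9 (10): add. Components now {n3,n4,n5,n6,n8,n9} {n1}
n5—n6 (11): skip — n5 and n6 already connected.
n1—n4 (12): add. Components now {n1,n3,n4,n5,n6,n8,n9}
MST edge set: {n5—n8, n4—n6, n4—n8, n3—n8, n5—n9, n1—n4}.
Of the listed edges, {n5—n8, n4—n6} are in the MST → 2.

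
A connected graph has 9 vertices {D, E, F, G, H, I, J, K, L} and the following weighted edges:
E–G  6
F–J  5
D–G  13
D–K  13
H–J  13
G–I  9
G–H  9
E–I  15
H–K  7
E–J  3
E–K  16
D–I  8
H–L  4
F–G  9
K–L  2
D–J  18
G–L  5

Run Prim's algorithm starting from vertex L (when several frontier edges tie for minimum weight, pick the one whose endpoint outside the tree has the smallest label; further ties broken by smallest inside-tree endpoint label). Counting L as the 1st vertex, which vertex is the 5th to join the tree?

Prim, starting at L.
Step 1: cheapest edge leaving the tree is K–L (2); add K.
Step 2: cheapest edge leaving the tree is H–L (4); add H.
Step 3: cheapest edge leaving the tree is G–L (5); add G.
Step 4: cheapest edge leaving the tree is E–G (6); add E.
Step 5: cheapest edge leaving the tree is E–J (3); add J.
Step 6: cheapest edge leaving the tree is F–J (5); add F.
Step 7: cheapest edge leaving the tree is G–I (9); add I.
Step 8: cheapest edge leaving the tree is D–I (8); add D.
Vertex order: L, K, H, G, E, J, F, I, D. The 5th vertex is E.

E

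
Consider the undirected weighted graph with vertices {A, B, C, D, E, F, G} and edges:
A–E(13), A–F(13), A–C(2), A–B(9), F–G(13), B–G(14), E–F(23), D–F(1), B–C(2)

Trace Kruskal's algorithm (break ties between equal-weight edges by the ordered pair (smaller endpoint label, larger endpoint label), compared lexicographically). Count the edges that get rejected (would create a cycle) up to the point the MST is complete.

Kruskal: consider edges lightest-first.
D–F (1): add. Components now {A} {B} {C} {D,F} {E} {G}
A–C (2): add. Components now {A,C} {B} {D,F} {E} {G}
B–C (2): add. Components now {A,B,C} {D,F} {E} {G}
A–B (9): skip — A and B already connected.
A–E (13): add. Components now {A,B,C,E} {D,F} {G}
A–F (13): add. Components now {A,B,C,D,E,F} {G}
F–G (13): add. Components now {A,B,C,D,E,F,G}
Edges rejected before the tree was complete: 1.

1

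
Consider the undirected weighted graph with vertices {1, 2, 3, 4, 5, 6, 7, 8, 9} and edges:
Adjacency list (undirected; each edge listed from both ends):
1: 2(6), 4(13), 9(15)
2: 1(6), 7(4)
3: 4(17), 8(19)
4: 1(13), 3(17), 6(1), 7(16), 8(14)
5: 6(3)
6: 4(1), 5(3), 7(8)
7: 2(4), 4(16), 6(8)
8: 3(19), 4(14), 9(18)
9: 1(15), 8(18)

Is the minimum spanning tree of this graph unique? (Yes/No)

Sort edges by weight, then run Kruskal:
4-6 (1): add — endpoints in different components.
5-6 (3): add — endpoints in different components.
2-7 (4): add — endpoints in different components.
1-2 (6): add — endpoints in different components.
6-7 (8): add — endpoints in different components.
1-4 (13): skip — 1 and 4 already connected.
4-8 (14): add — endpoints in different components.
1-9 (15): add — endpoints in different components.
4-7 (16): skip — 4 and 7 already connected.
3-4 (17): add — endpoints in different components.
Every non-tree edge has weight strictly greater than the heaviest edge on the tree path between its endpoints, so the MST is unique.

Yes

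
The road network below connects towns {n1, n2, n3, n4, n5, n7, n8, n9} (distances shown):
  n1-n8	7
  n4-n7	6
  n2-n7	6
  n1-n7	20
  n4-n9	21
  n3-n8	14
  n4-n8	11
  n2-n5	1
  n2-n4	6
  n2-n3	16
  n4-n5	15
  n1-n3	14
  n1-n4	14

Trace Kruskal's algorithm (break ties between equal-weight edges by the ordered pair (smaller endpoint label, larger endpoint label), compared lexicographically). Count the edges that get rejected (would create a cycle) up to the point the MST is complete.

6

Kruskal: consider edges lightest-first.
n2-n5 (1): add — endpoints in different components.
n2-n4 (6): add — endpoints in different components.
n2-n7 (6): add — endpoints in different components.
n4-n7 (6): skip — n4 and n7 already connected.
n1-n8 (7): add — endpoints in different components.
n4-n8 (11): add — endpoints in different components.
n1-n3 (14): add — endpoints in different components.
n1-n4 (14): skip — n1 and n4 already connected.
n3-n8 (14): skip — n8 and n3 already connected.
n4-n5 (15): skip — n4 and n5 already connected.
n2-n3 (16): skip — n3 and n2 already connected.
n1-n7 (20): skip — n1 and n7 already connected.
n4-n9 (21): add — endpoints in different components.
Edges rejected before the tree was complete: 6.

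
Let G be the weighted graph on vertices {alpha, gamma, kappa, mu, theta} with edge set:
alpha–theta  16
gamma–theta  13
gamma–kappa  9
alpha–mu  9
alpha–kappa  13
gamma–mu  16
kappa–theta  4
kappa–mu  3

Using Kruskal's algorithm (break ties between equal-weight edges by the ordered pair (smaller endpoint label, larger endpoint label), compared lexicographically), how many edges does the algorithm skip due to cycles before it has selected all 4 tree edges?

0

Sort edges by weight, then run Kruskal:
kappa–mu (3): add — endpoints in different components.
kappa–theta (4): add — endpoints in different components.
alpha–mu (9): add — endpoints in different components.
gamma–kappa (9): add — endpoints in different components.
Edges rejected before the tree was complete: 0.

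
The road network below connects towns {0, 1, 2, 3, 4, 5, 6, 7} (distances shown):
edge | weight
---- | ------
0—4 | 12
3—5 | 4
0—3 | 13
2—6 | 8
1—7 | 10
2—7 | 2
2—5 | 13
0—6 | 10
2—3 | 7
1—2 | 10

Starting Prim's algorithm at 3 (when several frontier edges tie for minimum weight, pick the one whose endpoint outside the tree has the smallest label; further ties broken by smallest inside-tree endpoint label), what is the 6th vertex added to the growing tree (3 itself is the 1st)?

0

Prim's algorithm from 3:
Step 1: cheapest edge leaving the tree is 3—5 (4); add 5.
Step 2: cheapest edge leaving the tree is 2—3 (7); add 2.
Step 3: cheapest edge leaving the tree is 2—7 (2); add 7.
Step 4: cheapest edge leaving the tree is 2—6 (8); add 6.
Step 5: cheapest edge leaving the tree is 0—6 (10); add 0.
Step 6: cheapest edge leaving the tree is 1—2 (10); add 1.
Step 7: cheapest edge leaving the tree is 0—4 (12); add 4.
Vertex order: 3, 5, 2, 7, 6, 0, 1, 4. The 6th vertex is 0.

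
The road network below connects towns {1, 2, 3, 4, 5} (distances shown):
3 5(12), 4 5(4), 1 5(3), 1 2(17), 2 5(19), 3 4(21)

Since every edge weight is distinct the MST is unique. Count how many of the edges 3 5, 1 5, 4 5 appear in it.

3

Kruskal's algorithm — process edges by increasing weight (ties by edge label):
1 5 (3): add. Components now {1,5} {2} {3} {4}
4 5 (4): add. Components now {1,4,5} {2} {3}
3 5 (12): add. Components now {1,3,4,5} {2}
1 2 (17): add. Components now {1,2,3,4,5}
MST edge set: {1 5, 4 5, 3 5, 1 2}.
Of the listed edges, {3 5, 1 5, 4 5} are in the MST → 3.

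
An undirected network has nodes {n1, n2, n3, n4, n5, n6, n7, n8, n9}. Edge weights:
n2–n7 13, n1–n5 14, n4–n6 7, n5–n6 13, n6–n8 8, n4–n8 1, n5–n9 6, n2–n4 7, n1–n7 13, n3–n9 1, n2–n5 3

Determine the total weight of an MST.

Kruskal's algorithm — process edges by increasing weight (ties by edge label):
n3–n9 (1): add — endpoints in different components.
n4–n8 (1): add — endpoints in different components.
n2–n5 (3): add — endpoints in different components.
n5–n9 (6): add — endpoints in different components.
n2–n4 (7): add — endpoints in different components.
n4–n6 (7): add — endpoints in different components.
n6–n8 (8): skip — n8 and n6 already connected.
n1–n7 (13): add — endpoints in different components.
n2–n7 (13): add — endpoints in different components.
MST edges: n3–n9, n4–n8, n2–n5, n5–n9, n2–n4, n4–n6, n1–n7, n2–n7; total weight 1+1+3+6+7+7+13+13 = 51.

51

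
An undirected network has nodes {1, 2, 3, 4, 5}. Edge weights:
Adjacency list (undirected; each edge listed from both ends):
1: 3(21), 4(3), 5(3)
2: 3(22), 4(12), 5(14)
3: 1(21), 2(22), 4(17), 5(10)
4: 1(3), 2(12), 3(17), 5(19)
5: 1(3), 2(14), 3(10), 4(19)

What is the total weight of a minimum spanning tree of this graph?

28

Sort edges by weight, then run Kruskal:
1 4 (3): add — endpoints in different components.
1 5 (3): add — endpoints in different components.
3 5 (10): add — endpoints in different components.
2 4 (12): add — endpoints in different components.
MST edges: 1 4, 1 5, 3 5, 2 4; total weight 3+3+10+12 = 28.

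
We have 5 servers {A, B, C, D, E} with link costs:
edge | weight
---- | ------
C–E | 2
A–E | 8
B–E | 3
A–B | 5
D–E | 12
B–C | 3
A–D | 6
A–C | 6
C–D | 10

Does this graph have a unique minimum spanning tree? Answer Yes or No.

Sort edges by weight, then run Kruskal:
C–E (2): add — endpoints in different components.
B–C (3): add — endpoints in different components.
B–E (3): skip — B and E already connected.
A–B (5): add — endpoints in different components.
A–C (6): skip — A and C already connected.
A–D (6): add — endpoints in different components.
Non-tree edge B–E has weight 3, equal to the heaviest edge on its tree cycle — swapping gives another MST of the same weight. Not unique.

No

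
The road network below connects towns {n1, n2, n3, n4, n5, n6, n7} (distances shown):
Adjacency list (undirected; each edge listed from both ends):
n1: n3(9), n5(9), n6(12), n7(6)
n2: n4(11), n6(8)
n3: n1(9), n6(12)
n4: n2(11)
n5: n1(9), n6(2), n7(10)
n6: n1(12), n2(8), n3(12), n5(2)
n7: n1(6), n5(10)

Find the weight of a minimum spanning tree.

45

Prim's algorithm from n2:
Step 1: frontier [n2 n6 8, n2 n4 11] → take n2 n6 (8); add n6.
Step 2: frontier [n2 n4 11, n5 n6 2, n1 n6 12, n3 n6 12] → take n5 n6 (2); add n5.
Step 3: frontier [n2 n4 11, n1 n5 9, n5 n7 10, n1 n6 12, n3 n6 12] → take n1 n5 (9); add n1.
Step 4: frontier [n1 n7 6, n1 n3 9, n2 n4 11, n5 n7 10, n3 n6 12] → take n1 n7 (6); add n7.
Step 5: frontier [n1 n3 9, n2 n4 11, n3 n6 12] → take n1 n3 (9); add n3.
Step 6: frontier [n2 n4 11] → take n2 n4 (11); add n4.
MST edges: n2 n6, n5 n6, n1 n5, n1 n7, n1 n3, n2 n4; total weight 8+2+9+6+9+11 = 45.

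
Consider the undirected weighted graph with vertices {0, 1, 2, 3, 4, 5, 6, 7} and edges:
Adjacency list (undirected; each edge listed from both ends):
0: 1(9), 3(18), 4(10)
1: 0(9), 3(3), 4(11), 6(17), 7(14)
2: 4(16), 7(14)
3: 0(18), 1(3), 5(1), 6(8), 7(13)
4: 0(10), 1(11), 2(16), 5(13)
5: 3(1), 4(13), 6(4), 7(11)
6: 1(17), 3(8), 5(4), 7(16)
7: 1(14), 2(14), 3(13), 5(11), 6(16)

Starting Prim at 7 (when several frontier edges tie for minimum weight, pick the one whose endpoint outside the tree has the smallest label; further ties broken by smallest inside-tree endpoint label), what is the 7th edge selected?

Prim's algorithm from 7:
Step 1: cheapest edge leaving the tree is 5-7 (11); add 5.
Step 2: cheapest edge leaving the tree is 3-5 (1); add 3.
Step 3: cheapest edge leaving the tree is 1-3 (3); add 1.
Step 4: cheapest edge leaving the tree is 5-6 (4); add 6.
Step 5: cheapest edge leaving the tree is 0-1 (9); add 0.
Step 6: cheapest edge leaving the tree is 0-4 (10); add 4.
Step 7: cheapest edge leaving the tree is 2-7 (14); add 2.
The 7th edge added is 2-7.

2-7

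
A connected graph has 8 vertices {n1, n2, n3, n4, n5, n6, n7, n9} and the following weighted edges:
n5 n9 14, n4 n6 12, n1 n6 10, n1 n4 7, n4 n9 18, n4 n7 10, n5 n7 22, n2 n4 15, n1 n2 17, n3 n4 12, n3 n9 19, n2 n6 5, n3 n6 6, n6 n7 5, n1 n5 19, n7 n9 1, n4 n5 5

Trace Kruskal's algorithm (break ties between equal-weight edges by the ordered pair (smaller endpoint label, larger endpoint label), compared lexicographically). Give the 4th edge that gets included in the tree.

Kruskal: consider edges lightest-first.
n7 n9 (1): add — endpoints in different components.
n2 n6 (5): add — endpoints in different components.
n4 n5 (5): add — endpoints in different components.
n6 n7 (5): add — endpoints in different components.
n3 n6 (6): add — endpoints in different components.
n1 n4 (7): add — endpoints in different components.
n1 n6 (10): add — endpoints in different components.
The 4th edge added is n6 n7.

n6-n7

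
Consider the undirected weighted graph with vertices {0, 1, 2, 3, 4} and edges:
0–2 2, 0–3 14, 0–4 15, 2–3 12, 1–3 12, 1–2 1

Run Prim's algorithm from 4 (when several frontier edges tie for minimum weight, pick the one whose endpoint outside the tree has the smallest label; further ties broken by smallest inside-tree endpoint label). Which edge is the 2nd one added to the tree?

0-2

Grow the tree from 4 using Prim:
Step 1: frontier [0–4 15] → take 0–4 (15); add 0.
Step 2: frontier [0–2 2, 0–3 14] → take 0–2 (2); add 2.
Step 3: frontier [0–3 14, 1–2 1, 2–3 12] → take 1–2 (1); add 1.
Step 4: frontier [0–3 14, 1–3 12, 2–3 12] → take 1–3 (12); add 3.
The 2nd edge added is 0–2.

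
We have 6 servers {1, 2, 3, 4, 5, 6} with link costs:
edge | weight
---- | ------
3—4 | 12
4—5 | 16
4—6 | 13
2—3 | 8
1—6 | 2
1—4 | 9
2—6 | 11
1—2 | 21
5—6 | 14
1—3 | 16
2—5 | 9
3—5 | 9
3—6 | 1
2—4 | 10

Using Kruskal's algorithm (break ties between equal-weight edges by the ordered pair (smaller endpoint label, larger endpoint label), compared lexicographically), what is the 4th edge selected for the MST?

1-4

Kruskal's algorithm — process edges by increasing weight (ties by edge label):
3—6 (1): add — endpoints in different components.
1—6 (2): add — endpoints in different components.
2—3 (8): add — endpoints in different components.
1—4 (9): add — endpoints in different components.
2—5 (9): add — endpoints in different components.
The 4th edge added is 1—4.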